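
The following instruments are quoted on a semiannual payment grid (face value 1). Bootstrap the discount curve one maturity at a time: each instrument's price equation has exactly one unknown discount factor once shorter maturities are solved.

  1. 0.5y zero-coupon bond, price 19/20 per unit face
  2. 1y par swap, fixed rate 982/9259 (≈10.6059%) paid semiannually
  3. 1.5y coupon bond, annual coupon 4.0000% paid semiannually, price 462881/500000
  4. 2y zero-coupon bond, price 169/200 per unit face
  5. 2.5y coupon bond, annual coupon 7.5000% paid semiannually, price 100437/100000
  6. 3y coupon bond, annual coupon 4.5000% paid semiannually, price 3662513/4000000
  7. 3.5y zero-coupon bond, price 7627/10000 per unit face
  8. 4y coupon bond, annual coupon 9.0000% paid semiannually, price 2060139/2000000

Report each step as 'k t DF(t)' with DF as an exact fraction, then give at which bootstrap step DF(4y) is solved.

step 1 [0.5y] zero: DF = P = 19/20 ≈ 0.950000
step 2 [1y] swap r/2=491/9259: DF=(1 − 491/9259·(0.950000))/(1+491/9259) = 4509/5000 ≈ 0.901800
step 3 [1.5y] bond c/2=1/50: DF=(462881/500000 − 1/50·(0.950000+0.901800))/(1+1/50) = 8713/10000 ≈ 0.871300
step 4 [2y] zero: DF = P = 169/200 ≈ 0.845000
step 5 [2.5y] bond c/2=3/80: DF=(100437/100000 − 3/80·(0.950000+0.901800+0.871300+0.845000))/(1+3/80) = 8391/10000 ≈ 0.839100
step 6 [3y] bond c/2=9/400: DF=(3662513/4000000 − 9/400·(0.950000+0.901800+0.871300+0.845000+0.839100))/(1+9/400) = 1597/2000 ≈ 0.798500
step 7 [3.5y] zero: DF = P = 7627/10000 ≈ 0.762700
step 8 [4y] bond c/2=9/200: DF=(2060139/2000000 − 9/200·(0.950000+0.901800+0.871300+0.845000+0.839100+0.798500+0.762700))/(1+9/200) = 7287/10000 ≈ 0.728700

1 1/2 19/20
2 1 4509/5000
3 3/2 8713/10000
4 2 169/200
5 5/2 8391/10000
6 3 1597/2000
7 7/2 7627/10000
8 4 7287/10000
DF(4y) is solved at step 8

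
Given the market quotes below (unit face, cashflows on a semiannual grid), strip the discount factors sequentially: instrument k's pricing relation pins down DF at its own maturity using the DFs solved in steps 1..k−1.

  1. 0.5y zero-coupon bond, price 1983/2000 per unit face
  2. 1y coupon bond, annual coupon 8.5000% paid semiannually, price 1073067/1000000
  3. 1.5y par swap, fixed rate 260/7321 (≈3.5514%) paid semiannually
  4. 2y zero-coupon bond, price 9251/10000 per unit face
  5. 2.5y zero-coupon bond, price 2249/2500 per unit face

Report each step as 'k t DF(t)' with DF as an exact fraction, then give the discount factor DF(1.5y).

step 1 [0.5y] zero: DF = P = 1983/2000 ≈ 0.991500
step 2 [1y] bond c/2=17/400: DF=(1073067/1000000 − 17/400·(0.991500))/(1+17/400) = 9889/10000 ≈ 0.988900
step 3 [1.5y] swap r/2=130/7321: DF=(1 − 130/7321·(0.991500+0.988900))/(1+130/7321) = 237/250 ≈ 0.948000
step 4 [2y] zero: DF = P = 9251/10000 ≈ 0.925100
step 5 [2.5y] zero: DF = P = 2249/2500 ≈ 0.899600

1 1/2 1983/2000
2 1 9889/10000
3 3/2 237/250
4 2 9251/10000
5 5/2 2249/2500
DF(1.5y) = 237/250 ≈ 0.948000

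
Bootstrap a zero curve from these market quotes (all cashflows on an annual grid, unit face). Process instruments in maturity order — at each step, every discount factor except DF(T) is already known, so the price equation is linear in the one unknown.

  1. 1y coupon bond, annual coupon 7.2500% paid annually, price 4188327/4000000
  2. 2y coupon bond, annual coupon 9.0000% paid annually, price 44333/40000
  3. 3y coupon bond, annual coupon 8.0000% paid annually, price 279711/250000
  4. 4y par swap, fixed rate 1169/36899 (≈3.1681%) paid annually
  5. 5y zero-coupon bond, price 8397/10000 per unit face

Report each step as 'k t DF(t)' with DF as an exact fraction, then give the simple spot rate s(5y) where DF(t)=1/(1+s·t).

1 1 9763/10000
2 2 4681/5000
3 3 8943/10000
4 4 8831/10000
5 5 8397/10000
s(5y) = (1/(8397/10000) − 1)/(5) = 1603/41985 ≈ 3.8180%

step 1 [1y] bond c/1=29/400: DF=(4188327/4000000 − 29/400·(0))/(1+29/400) = 9763/10000 ≈ 0.976300
step 2 [2y] bond c/1=9/100: DF=(44333/40000 − 9/100·(0.976300))/(1+9/100) = 4681/5000 ≈ 0.936200
step 3 [3y] bond c/1=2/25: DF=(279711/250000 − 2/25·(0.976300+0.936200))/(1+2/25) = 8943/10000 ≈ 0.894300
step 4 [4y] swap r/1=1169/36899: DF=(1 − 1169/36899·(0.976300+0.936200+0.894300))/(1+1169/36899) = 8831/10000 ≈ 0.883100
step 5 [5y] zero: DF = P = 8397/10000 ≈ 0.839700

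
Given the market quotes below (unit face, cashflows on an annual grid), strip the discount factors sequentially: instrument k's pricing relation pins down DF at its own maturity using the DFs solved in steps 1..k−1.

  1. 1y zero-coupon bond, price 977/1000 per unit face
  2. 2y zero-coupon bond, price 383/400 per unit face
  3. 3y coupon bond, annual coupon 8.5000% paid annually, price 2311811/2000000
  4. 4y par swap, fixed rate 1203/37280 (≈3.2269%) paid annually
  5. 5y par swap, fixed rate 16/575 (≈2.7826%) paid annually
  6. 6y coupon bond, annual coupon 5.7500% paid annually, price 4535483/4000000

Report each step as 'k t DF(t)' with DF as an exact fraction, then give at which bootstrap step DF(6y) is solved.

step 1 [1y] zero: DF = P = 977/1000 ≈ 0.977000
step 2 [2y] zero: DF = P = 383/400 ≈ 0.957500
step 3 [3y] bond c/1=17/200: DF=(2311811/2000000 − 17/200·(0.977000+0.957500))/(1+17/200) = 4569/5000 ≈ 0.913800
step 4 [4y] swap r/1=1203/37280: DF=(1 − 1203/37280·(0.977000+0.957500+0.913800))/(1+1203/37280) = 8797/10000 ≈ 0.879700
step 5 [5y] swap r/1=16/575: DF=(1 − 16/575·(0.977000+0.957500+0.913800+0.879700))/(1+16/575) = 109/125 ≈ 0.872000
step 6 [6y] bond c/1=23/400: DF=(4535483/4000000 − 23/400·(0.977000+0.957500+0.913800+0.879700+0.872000))/(1+23/400) = 8221/10000 ≈ 0.822100

1 1 977/1000
2 2 383/400
3 3 4569/5000
4 4 8797/10000
5 5 109/125
6 6 8221/10000
DF(6y) is solved at step 6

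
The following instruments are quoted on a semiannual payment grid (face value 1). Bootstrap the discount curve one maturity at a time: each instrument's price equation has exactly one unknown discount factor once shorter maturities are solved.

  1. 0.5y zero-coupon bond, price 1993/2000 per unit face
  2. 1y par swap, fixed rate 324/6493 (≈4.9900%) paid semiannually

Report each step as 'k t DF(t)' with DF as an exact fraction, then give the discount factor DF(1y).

1 1/2 1993/2000
2 1 4757/5000
DF(1y) = 4757/5000 ≈ 0.951400

step 1 [0.5y] zero: DF = P = 1993/2000 ≈ 0.996500
step 2 [1y] swap r/2=162/6493: DF=(1 − 162/6493·(0.996500))/(1+162/6493) = 4757/5000 ≈ 0.951400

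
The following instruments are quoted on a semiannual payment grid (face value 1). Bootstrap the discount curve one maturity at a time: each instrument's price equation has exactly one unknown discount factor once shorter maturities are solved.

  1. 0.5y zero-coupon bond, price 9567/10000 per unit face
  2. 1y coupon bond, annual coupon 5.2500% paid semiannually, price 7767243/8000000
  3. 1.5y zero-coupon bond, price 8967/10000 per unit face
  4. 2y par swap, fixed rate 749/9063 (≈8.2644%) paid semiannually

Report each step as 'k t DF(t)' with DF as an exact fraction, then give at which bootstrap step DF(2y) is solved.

step 1 [0.5y] zero: DF = P = 9567/10000 ≈ 0.956700
step 2 [1y] bond c/2=21/800: DF=(7767243/8000000 − 21/800·(0.956700))/(1+21/800) = 576/625 ≈ 0.921600
step 3 [1.5y] zero: DF = P = 8967/10000 ≈ 0.896700
step 4 [2y] swap r/2=749/18126: DF=(1 − 749/18126·(0.956700+0.921600+0.896700))/(1+749/18126) = 4251/5000 ≈ 0.850200

1 1/2 9567/10000
2 1 576/625
3 3/2 8967/10000
4 2 4251/5000
DF(2y) is solved at step 4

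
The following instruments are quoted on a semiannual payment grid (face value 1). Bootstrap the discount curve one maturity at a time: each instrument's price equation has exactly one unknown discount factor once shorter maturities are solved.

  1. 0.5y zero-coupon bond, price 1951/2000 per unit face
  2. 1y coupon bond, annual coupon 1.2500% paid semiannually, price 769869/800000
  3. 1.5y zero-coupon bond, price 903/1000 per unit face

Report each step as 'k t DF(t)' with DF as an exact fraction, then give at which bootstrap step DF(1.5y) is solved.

step 1 [0.5y] zero: DF = P = 1951/2000 ≈ 0.975500
step 2 [1y] bond c/2=1/160: DF=(769869/800000 − 1/160·(0.975500))/(1+1/160) = 9503/10000 ≈ 0.950300
step 3 [1.5y] zero: DF = P = 903/1000 ≈ 0.903000

1 1/2 1951/2000
2 1 9503/10000
3 3/2 903/1000
DF(1.5y) is solved at step 3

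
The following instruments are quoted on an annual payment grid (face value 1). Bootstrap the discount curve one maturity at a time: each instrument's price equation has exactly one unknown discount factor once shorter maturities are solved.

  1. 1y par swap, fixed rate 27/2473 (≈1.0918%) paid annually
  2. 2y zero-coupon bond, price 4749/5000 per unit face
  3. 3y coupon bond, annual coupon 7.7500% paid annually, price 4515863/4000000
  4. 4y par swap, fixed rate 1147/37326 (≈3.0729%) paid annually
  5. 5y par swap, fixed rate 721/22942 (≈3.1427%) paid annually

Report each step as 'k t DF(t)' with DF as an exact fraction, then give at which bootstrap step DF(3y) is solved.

1 1 2473/2500
2 2 4749/5000
3 3 9083/10000
4 4 8853/10000
5 5 4279/5000
DF(3y) is solved at step 3

step 1 [1y] swap r/1=27/2473: DF=(1 − 27/2473·(0))/(1+27/2473) = 2473/2500 ≈ 0.989200
step 2 [2y] zero: DF = P = 4749/5000 ≈ 0.949800
step 3 [3y] bond c/1=31/400: DF=(4515863/4000000 − 31/400·(0.989200+0.949800))/(1+31/400) = 9083/10000 ≈ 0.908300
step 4 [4y] swap r/1=1147/37326: DF=(1 − 1147/37326·(0.989200+0.949800+0.908300))/(1+1147/37326) = 8853/10000 ≈ 0.885300
step 5 [5y] swap r/1=721/22942: DF=(1 − 721/22942·(0.989200+0.949800+0.908300+0.885300))/(1+721/22942) = 4279/5000 ≈ 0.855800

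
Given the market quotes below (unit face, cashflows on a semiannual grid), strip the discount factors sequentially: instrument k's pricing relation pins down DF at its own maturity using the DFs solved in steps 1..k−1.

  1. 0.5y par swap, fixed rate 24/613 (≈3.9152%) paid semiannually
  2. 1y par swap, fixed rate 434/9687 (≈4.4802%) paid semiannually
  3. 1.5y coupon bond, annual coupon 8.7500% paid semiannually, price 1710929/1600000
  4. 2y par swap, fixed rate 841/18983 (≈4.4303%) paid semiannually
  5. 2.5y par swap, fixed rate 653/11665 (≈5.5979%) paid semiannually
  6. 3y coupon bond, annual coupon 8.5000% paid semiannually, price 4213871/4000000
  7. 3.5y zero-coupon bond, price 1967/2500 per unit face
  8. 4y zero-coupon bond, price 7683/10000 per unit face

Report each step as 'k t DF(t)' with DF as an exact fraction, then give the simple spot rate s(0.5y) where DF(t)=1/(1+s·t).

step 1 [0.5y] swap r/2=12/613: DF=(1 − 12/613·(0))/(1+12/613) = 613/625 ≈ 0.980800
step 2 [1y] swap r/2=217/9687: DF=(1 − 217/9687·(0.980800))/(1+217/9687) = 4783/5000 ≈ 0.956600
step 3 [1.5y] bond c/2=7/160: DF=(1710929/1600000 − 7/160·(0.980800+0.956600))/(1+7/160) = 9433/10000 ≈ 0.943300
step 4 [2y] swap r/2=841/37966: DF=(1 − 841/37966·(0.980800+0.956600+0.943300))/(1+841/37966) = 9159/10000 ≈ 0.915900
step 5 [2.5y] swap r/2=653/23330: DF=(1 − 653/23330·(0.980800+0.956600+0.943300+0.915900))/(1+653/23330) = 4347/5000 ≈ 0.869400
step 6 [3y] bond c/2=17/400: DF=(4213871/4000000 − 17/400·(0.980800+0.956600+0.943300+0.915900+0.869400))/(1+17/400) = 8203/10000 ≈ 0.820300
step 7 [3.5y] zero: DF = P = 1967/2500 ≈ 0.786800
step 8 [4y] zero: DF = P = 7683/10000 ≈ 0.768300

1 1/2 613/625
2 1 4783/5000
3 3/2 9433/10000
4 2 9159/10000
5 5/2 4347/5000
6 3 8203/10000
7 7/2 1967/2500
8 4 7683/10000
s(0.5y) = (1/(613/625) − 1)/(1/2) = 24/613 ≈ 3.9152%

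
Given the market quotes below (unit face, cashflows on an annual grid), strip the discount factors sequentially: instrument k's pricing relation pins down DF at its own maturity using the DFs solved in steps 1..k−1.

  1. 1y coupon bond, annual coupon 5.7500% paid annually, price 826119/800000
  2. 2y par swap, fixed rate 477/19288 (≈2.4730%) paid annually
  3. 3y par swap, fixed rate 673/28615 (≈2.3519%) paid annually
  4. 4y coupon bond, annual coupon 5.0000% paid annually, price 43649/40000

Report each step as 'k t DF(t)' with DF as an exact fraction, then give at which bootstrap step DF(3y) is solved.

step 1 [1y] bond c/1=23/400: DF=(826119/800000 − 23/400·(0))/(1+23/400) = 1953/2000 ≈ 0.976500
step 2 [2y] swap r/1=477/19288: DF=(1 − 477/19288·(0.976500))/(1+477/19288) = 9523/10000 ≈ 0.952300
step 3 [3y] swap r/1=673/28615: DF=(1 − 673/28615·(0.976500+0.952300))/(1+673/28615) = 9327/10000 ≈ 0.932700
step 4 [4y] bond c/1=1/20: DF=(43649/40000 − 1/20·(0.976500+0.952300+0.932700))/(1+1/20) = 903/1000 ≈ 0.903000

1 1 1953/2000
2 2 9523/10000
3 3 9327/10000
4 4 903/1000
DF(3y) is solved at step 3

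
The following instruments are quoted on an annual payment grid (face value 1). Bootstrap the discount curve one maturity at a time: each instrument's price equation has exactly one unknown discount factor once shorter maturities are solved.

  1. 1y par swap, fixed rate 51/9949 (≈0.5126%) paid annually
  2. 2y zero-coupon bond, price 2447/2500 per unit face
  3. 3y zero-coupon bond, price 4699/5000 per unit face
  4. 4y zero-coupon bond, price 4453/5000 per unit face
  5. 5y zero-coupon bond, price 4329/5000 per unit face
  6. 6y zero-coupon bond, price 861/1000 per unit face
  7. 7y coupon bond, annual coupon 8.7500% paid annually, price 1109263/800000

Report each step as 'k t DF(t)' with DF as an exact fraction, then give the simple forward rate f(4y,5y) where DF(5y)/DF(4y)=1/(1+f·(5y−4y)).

1 1 9949/10000
2 2 2447/2500
3 3 4699/5000
4 4 4453/5000
5 5 4329/5000
6 6 861/1000
7 7 83/100
f(4y,5y) = ((4453/5000)/(4329/5000) − 1)/(1) = 124/4329 ≈ 2.8644%

step 1 [1y] swap r/1=51/9949: DF=(1 − 51/9949·(0))/(1+51/9949) = 9949/10000 ≈ 0.994900
step 2 [2y] zero: DF = P = 2447/2500 ≈ 0.978800
step 3 [3y] zero: DF = P = 4699/5000 ≈ 0.939800
step 4 [4y] zero: DF = P = 4453/5000 ≈ 0.890600
step 5 [5y] zero: DF = P = 4329/5000 ≈ 0.865800
step 6 [6y] zero: DF = P = 861/1000 ≈ 0.861000
step 7 [7y] bond c/1=7/80: DF=(1109263/800000 − 7/80·(0.994900+0.978800+0.939800+0.890600+0.865800+0.861000))/(1+7/80) = 83/100 ≈ 0.830000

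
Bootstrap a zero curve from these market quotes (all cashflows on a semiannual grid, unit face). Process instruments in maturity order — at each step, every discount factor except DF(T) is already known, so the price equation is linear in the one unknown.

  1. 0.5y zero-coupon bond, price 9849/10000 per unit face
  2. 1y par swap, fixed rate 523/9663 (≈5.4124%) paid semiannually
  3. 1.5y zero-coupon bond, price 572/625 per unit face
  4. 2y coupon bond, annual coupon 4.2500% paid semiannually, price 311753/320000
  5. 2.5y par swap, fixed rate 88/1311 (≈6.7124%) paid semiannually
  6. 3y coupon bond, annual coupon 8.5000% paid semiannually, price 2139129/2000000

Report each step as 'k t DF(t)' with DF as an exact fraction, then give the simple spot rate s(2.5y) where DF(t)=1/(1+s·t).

step 1 [0.5y] zero: DF = P = 9849/10000 ≈ 0.984900
step 2 [1y] swap r/2=523/19326: DF=(1 − 523/19326·(0.984900))/(1+523/19326) = 9477/10000 ≈ 0.947700
step 3 [1.5y] zero: DF = P = 572/625 ≈ 0.915200
step 4 [2y] bond c/2=17/800: DF=(311753/320000 − 17/800·(0.984900+0.947700+0.915200))/(1+17/800) = 8947/10000 ≈ 0.894700
step 5 [2.5y] swap r/2=44/1311: DF=(1 − 44/1311·(0.984900+0.947700+0.915200+0.894700))/(1+44/1311) = 423/500 ≈ 0.846000
step 6 [3y] bond c/2=17/400: DF=(2139129/2000000 − 17/400·(0.984900+0.947700+0.915200+0.894700+0.846000))/(1+17/400) = 8389/10000 ≈ 0.838900

1 1/2 9849/10000
2 1 9477/10000
3 3/2 572/625
4 2 8947/10000
5 5/2 423/500
6 3 8389/10000
s(2.5y) = (1/(423/500) − 1)/(5/2) = 154/2115 ≈ 7.2813%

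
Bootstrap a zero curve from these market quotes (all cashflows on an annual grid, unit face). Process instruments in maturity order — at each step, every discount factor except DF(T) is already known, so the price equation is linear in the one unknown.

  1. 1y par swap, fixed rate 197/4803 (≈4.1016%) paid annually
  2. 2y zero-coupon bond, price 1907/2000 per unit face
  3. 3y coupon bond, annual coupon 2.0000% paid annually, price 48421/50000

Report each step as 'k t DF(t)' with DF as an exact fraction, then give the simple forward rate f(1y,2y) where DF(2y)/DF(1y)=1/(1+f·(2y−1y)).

1 1 4803/5000
2 2 1907/2000
3 3 9119/10000
f(1y,2y) = ((4803/5000)/(1907/2000) − 1)/(1) = 71/9535 ≈ 0.7446%

step 1 [1y] swap r/1=197/4803: DF=(1 − 197/4803·(0))/(1+197/4803) = 4803/5000 ≈ 0.960600
step 2 [2y] zero: DF = P = 1907/2000 ≈ 0.953500
step 3 [3y] bond c/1=1/50: DF=(48421/50000 − 1/50·(0.960600+0.953500))/(1+1/50) = 9119/10000 ≈ 0.911900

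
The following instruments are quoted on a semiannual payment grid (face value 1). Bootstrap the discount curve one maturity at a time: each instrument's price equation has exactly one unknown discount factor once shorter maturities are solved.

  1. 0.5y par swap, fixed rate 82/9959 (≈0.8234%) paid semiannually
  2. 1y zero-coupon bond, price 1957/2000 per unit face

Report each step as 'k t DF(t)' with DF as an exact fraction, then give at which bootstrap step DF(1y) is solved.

1 1/2 9959/10000
2 1 1957/2000
DF(1y) is solved at step 2

step 1 [0.5y] swap r/2=41/9959: DF=(1 − 41/9959·(0))/(1+41/9959) = 9959/10000 ≈ 0.995900
step 2 [1y] zero: DF = P = 1957/2000 ≈ 0.978500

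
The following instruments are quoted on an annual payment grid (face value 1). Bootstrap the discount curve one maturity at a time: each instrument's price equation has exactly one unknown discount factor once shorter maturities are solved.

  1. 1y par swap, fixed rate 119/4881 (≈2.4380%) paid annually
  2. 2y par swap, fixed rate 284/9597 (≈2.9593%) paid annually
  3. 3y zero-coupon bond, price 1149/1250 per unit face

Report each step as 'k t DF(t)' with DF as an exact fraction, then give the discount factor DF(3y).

1 1 4881/5000
2 2 1179/1250
3 3 1149/1250
DF(3y) = 1149/1250 ≈ 0.919200

step 1 [1y] swap r/1=119/4881: DF=(1 − 119/4881·(0))/(1+119/4881) = 4881/5000 ≈ 0.976200
step 2 [2y] swap r/1=284/9597: DF=(1 − 284/9597·(0.976200))/(1+284/9597) = 1179/1250 ≈ 0.943200
step 3 [3y] zero: DF = P = 1149/1250 ≈ 0.919200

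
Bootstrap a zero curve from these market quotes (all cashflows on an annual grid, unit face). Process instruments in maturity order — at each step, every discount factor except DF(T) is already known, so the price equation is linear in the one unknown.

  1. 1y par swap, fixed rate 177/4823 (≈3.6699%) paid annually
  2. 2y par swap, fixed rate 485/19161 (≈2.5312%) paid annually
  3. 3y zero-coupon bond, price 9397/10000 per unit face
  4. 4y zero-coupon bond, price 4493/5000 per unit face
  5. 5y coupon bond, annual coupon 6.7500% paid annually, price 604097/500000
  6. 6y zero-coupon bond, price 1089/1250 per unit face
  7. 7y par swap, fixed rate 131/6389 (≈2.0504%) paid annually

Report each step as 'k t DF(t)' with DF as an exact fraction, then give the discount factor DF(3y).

step 1 [1y] swap r/1=177/4823: DF=(1 − 177/4823·(0))/(1+177/4823) = 4823/5000 ≈ 0.964600
step 2 [2y] swap r/1=485/19161: DF=(1 − 485/19161·(0.964600))/(1+485/19161) = 1903/2000 ≈ 0.951500
step 3 [3y] zero: DF = P = 9397/10000 ≈ 0.939700
step 4 [4y] zero: DF = P = 4493/5000 ≈ 0.898600
step 5 [5y] bond c/1=27/400: DF=(604097/500000 − 27/400·(0.964600+0.951500+0.939700+0.898600))/(1+27/400) = 559/625 ≈ 0.894400
step 6 [6y] zero: DF = P = 1089/1250 ≈ 0.871200
step 7 [7y] swap r/1=131/6389: DF=(1 − 131/6389·(0.964600+0.951500+0.939700+0.898600+0.894400+0.871200))/(1+131/6389) = 869/1000 ≈ 0.869000

1 1 4823/5000
2 2 1903/2000
3 3 9397/10000
4 4 4493/5000
5 5 559/625
6 6 1089/1250
7 7 869/1000
DF(3y) = 9397/10000 ≈ 0.939700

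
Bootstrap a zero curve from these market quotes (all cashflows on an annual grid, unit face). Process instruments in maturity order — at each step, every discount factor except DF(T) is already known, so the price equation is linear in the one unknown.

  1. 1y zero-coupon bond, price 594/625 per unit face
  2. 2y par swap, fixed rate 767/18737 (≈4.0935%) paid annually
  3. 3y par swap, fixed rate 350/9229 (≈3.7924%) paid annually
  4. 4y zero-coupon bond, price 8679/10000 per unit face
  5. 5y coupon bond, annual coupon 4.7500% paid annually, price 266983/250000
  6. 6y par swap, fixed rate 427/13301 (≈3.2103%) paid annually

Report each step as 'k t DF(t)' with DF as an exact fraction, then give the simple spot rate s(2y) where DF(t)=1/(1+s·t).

1 1 594/625
2 2 9233/10000
3 3 179/200
4 4 8679/10000
5 5 4273/5000
6 6 2073/2500
s(2y) = (1/(9233/10000) − 1)/(2) = 767/18466 ≈ 4.1536%

step 1 [1y] zero: DF = P = 594/625 ≈ 0.950400
step 2 [2y] swap r/1=767/18737: DF=(1 − 767/18737·(0.950400))/(1+767/18737) = 9233/10000 ≈ 0.923300
step 3 [3y] swap r/1=350/9229: DF=(1 − 350/9229·(0.950400+0.923300))/(1+350/9229) = 179/200 ≈ 0.895000
step 4 [4y] zero: DF = P = 8679/10000 ≈ 0.867900
step 5 [5y] bond c/1=19/400: DF=(266983/250000 − 19/400·(0.950400+0.923300+0.895000+0.867900))/(1+19/400) = 4273/5000 ≈ 0.854600
step 6 [6y] swap r/1=427/13301: DF=(1 − 427/13301·(0.950400+0.923300+0.895000+0.867900+0.854600))/(1+427/13301) = 2073/2500 ≈ 0.829200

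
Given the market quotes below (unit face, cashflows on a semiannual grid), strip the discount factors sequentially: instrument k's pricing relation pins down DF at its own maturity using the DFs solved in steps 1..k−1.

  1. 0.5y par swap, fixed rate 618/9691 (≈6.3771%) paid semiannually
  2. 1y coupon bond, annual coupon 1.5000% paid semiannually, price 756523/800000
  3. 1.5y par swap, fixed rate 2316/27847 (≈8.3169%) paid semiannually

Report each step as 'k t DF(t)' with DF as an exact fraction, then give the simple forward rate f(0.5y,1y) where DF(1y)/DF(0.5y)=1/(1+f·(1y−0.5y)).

step 1 [0.5y] swap r/2=309/9691: DF=(1 − 309/9691·(0))/(1+309/9691) = 9691/10000 ≈ 0.969100
step 2 [1y] bond c/2=3/400: DF=(756523/800000 − 3/400·(0.969100))/(1+3/400) = 4657/5000 ≈ 0.931400
step 3 [1.5y] swap r/2=1158/27847: DF=(1 − 1158/27847·(0.969100+0.931400))/(1+1158/27847) = 4421/5000 ≈ 0.884200

1 1/2 9691/10000
2 1 4657/5000
3 3/2 4421/5000
f(0.5y,1y) = ((9691/10000)/(4657/5000) − 1)/(1/2) = 377/4657 ≈ 8.0953%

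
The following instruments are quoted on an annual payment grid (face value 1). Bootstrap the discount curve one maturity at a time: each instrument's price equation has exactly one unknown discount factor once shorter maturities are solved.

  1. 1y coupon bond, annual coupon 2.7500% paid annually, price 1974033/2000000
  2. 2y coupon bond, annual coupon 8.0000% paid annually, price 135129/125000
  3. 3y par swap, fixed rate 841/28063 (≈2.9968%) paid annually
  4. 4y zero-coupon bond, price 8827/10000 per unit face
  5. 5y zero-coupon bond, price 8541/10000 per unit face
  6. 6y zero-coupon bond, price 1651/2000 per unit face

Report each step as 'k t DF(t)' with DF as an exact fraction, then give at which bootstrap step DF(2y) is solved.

step 1 [1y] bond c/1=11/400: DF=(1974033/2000000 − 11/400·(0))/(1+11/400) = 4803/5000 ≈ 0.960600
step 2 [2y] bond c/1=2/25: DF=(135129/125000 − 2/25·(0.960600))/(1+2/25) = 4649/5000 ≈ 0.929800
step 3 [3y] swap r/1=841/28063: DF=(1 − 841/28063·(0.960600+0.929800))/(1+841/28063) = 9159/10000 ≈ 0.915900
step 4 [4y] zero: DF = P = 8827/10000 ≈ 0.882700
step 5 [5y] zero: DF = P = 8541/10000 ≈ 0.854100
step 6 [6y] zero: DF = P = 1651/2000 ≈ 0.825500

1 1 4803/5000
2 2 4649/5000
3 3 9159/10000
4 4 8827/10000
5 5 8541/10000
6 6 1651/2000
DF(2y) is solved at step 2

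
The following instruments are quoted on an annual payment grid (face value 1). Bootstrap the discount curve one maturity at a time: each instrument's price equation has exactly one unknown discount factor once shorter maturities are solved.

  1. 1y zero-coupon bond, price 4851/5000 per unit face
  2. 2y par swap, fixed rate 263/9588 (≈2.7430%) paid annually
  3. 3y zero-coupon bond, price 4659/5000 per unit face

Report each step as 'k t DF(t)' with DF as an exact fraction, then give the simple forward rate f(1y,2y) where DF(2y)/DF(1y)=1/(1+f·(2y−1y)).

1 1 4851/5000
2 2 4737/5000
3 3 4659/5000
f(1y,2y) = ((4851/5000)/(4737/5000) − 1)/(1) = 38/1579 ≈ 2.4066%

step 1 [1y] zero: DF = P = 4851/5000 ≈ 0.970200
step 2 [2y] swap r/1=263/9588: DF=(1 − 263/9588·(0.970200))/(1+263/9588) = 4737/5000 ≈ 0.947400
step 3 [3y] zero: DF = P = 4659/5000 ≈ 0.931800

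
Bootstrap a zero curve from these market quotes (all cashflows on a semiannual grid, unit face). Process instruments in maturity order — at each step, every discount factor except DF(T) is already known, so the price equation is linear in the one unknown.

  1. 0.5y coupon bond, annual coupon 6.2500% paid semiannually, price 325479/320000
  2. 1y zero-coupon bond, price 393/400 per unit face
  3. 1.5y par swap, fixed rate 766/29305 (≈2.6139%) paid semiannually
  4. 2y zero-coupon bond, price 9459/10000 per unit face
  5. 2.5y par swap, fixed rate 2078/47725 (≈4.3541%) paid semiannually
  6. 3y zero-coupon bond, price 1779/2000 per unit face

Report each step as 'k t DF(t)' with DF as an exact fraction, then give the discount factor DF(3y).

1 1/2 9863/10000
2 1 393/400
3 3/2 9617/10000
4 2 9459/10000
5 5/2 8961/10000
6 3 1779/2000
DF(3y) = 1779/2000 ≈ 0.889500

step 1 [0.5y] bond c/2=1/32: DF=(325479/320000 − 1/32·(0))/(1+1/32) = 9863/10000 ≈ 0.986300
step 2 [1y] zero: DF = P = 393/400 ≈ 0.982500
step 3 [1.5y] swap r/2=383/29305: DF=(1 − 383/29305·(0.986300+0.982500))/(1+383/29305) = 9617/10000 ≈ 0.961700
step 4 [2y] zero: DF = P = 9459/10000 ≈ 0.945900
step 5 [2.5y] swap r/2=1039/47725: DF=(1 − 1039/47725·(0.986300+0.982500+0.961700+0.945900))/(1+1039/47725) = 8961/10000 ≈ 0.896100
step 6 [3y] zero: DF = P = 1779/2000 ≈ 0.889500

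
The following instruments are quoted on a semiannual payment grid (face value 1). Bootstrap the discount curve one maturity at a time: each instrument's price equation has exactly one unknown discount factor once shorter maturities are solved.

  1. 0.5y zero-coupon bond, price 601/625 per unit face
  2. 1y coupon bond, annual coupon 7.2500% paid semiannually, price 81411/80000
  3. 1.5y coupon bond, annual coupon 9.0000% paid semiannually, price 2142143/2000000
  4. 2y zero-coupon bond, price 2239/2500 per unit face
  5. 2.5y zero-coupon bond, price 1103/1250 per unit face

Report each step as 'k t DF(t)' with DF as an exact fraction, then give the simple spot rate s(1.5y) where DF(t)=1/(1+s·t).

1 1/2 601/625
2 1 2371/2500
3 3/2 9427/10000
4 2 2239/2500
5 5/2 1103/1250
s(1.5y) = (1/(9427/10000) − 1)/(3/2) = 382/9427 ≈ 4.0522%

step 1 [0.5y] zero: DF = P = 601/625 ≈ 0.961600
step 2 [1y] bond c/2=29/800: DF=(81411/80000 − 29/800·(0.961600))/(1+29/800) = 2371/2500 ≈ 0.948400
step 3 [1.5y] bond c/2=9/200: DF=(2142143/2000000 − 9/200·(0.961600+0.948400))/(1+9/200) = 9427/10000 ≈ 0.942700
step 4 [2y] zero: DF = P = 2239/2500 ≈ 0.895600
step 5 [2.5y] zero: DF = P = 1103/1250 ≈ 0.882400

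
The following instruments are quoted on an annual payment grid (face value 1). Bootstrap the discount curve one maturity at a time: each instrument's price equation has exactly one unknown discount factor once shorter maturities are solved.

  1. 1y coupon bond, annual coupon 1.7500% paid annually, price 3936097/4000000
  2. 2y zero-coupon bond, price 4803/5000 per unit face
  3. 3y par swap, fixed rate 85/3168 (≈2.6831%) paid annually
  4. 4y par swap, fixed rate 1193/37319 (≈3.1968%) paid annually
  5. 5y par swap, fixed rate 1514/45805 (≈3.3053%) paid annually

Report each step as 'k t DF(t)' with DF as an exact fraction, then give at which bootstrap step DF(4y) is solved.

step 1 [1y] bond c/1=7/400: DF=(3936097/4000000 − 7/400·(0))/(1+7/400) = 9671/10000 ≈ 0.967100
step 2 [2y] zero: DF = P = 4803/5000 ≈ 0.960600
step 3 [3y] swap r/1=85/3168: DF=(1 − 85/3168·(0.967100+0.960600))/(1+85/3168) = 1847/2000 ≈ 0.923500
step 4 [4y] swap r/1=1193/37319: DF=(1 − 1193/37319·(0.967100+0.960600+0.923500))/(1+1193/37319) = 8807/10000 ≈ 0.880700
step 5 [5y] swap r/1=1514/45805: DF=(1 − 1514/45805·(0.967100+0.960600+0.923500+0.880700))/(1+1514/45805) = 4243/5000 ≈ 0.848600

1 1 9671/10000
2 2 4803/5000
3 3 1847/2000
4 4 8807/10000
5 5 4243/5000
DF(4y) is solved at step 4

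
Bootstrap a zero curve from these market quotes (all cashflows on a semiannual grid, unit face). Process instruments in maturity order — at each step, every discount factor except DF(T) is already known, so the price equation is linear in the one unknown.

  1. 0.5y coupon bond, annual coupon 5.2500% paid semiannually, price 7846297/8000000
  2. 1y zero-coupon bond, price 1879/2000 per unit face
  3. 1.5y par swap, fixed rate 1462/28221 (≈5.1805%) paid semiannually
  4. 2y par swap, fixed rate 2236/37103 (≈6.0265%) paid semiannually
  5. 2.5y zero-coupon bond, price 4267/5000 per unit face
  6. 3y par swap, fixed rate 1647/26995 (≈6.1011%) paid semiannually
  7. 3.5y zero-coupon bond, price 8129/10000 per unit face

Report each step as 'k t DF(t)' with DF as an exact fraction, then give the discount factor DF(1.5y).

step 1 [0.5y] bond c/2=21/800: DF=(7846297/8000000 − 21/800·(0))/(1+21/800) = 9557/10000 ≈ 0.955700
step 2 [1y] zero: DF = P = 1879/2000 ≈ 0.939500
step 3 [1.5y] swap r/2=731/28221: DF=(1 − 731/28221·(0.955700+0.939500))/(1+731/28221) = 9269/10000 ≈ 0.926900
step 4 [2y] swap r/2=1118/37103: DF=(1 − 1118/37103·(0.955700+0.939500+0.926900))/(1+1118/37103) = 4441/5000 ≈ 0.888200
step 5 [2.5y] zero: DF = P = 4267/5000 ≈ 0.853400
step 6 [3y] swap r/2=1647/53990: DF=(1 − 1647/53990·(0.955700+0.939500+0.926900+0.888200+0.853400))/(1+1647/53990) = 8353/10000 ≈ 0.835300
step 7 [3.5y] zero: DF = P = 8129/10000 ≈ 0.812900

1 1/2 9557/10000
2 1 1879/2000
3 3/2 9269/10000
4 2 4441/5000
5 5/2 4267/5000
6 3 8353/10000
7 7/2 8129/10000
DF(1.5y) = 9269/10000 ≈ 0.926900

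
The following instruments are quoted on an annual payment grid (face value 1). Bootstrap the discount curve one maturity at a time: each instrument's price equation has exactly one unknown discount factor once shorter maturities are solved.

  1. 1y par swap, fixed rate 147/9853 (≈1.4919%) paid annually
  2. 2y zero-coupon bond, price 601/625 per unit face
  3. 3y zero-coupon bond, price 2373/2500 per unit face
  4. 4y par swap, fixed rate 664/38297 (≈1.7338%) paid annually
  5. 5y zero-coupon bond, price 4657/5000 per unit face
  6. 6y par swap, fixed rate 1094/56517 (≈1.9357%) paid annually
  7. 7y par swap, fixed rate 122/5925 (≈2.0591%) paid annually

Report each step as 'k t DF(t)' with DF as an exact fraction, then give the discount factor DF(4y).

step 1 [1y] swap r/1=147/9853: DF=(1 − 147/9853·(0))/(1+147/9853) = 9853/10000 ≈ 0.985300
step 2 [2y] zero: DF = P = 601/625 ≈ 0.961600
step 3 [3y] zero: DF = P = 2373/2500 ≈ 0.949200
step 4 [4y] swap r/1=664/38297: DF=(1 − 664/38297·(0.985300+0.961600+0.949200))/(1+664/38297) = 1167/1250 ≈ 0.933600
step 5 [5y] zero: DF = P = 4657/5000 ≈ 0.931400
step 6 [6y] swap r/1=1094/56517: DF=(1 − 1094/56517·(0.985300+0.961600+0.949200+0.933600+0.931400))/(1+1094/56517) = 4453/5000 ≈ 0.890600
step 7 [7y] swap r/1=122/5925: DF=(1 − 122/5925·(0.985300+0.961600+0.949200+0.933600+0.931400+0.890600))/(1+122/5925) = 4329/5000 ≈ 0.865800

1 1 9853/10000
2 2 601/625
3 3 2373/2500
4 4 1167/1250
5 5 4657/5000
6 6 4453/5000
7 7 4329/5000
DF(4y) = 1167/1250 ≈ 0.933600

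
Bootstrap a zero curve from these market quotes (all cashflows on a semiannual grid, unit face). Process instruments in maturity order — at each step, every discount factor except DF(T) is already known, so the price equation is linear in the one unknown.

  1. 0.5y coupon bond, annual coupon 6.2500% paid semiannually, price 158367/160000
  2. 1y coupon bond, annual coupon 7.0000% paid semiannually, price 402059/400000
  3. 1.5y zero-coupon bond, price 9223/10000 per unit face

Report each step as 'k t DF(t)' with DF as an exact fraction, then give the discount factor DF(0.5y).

1 1/2 4799/5000
2 1 9387/10000
3 3/2 9223/10000
DF(0.5y) = 4799/5000 ≈ 0.959800

step 1 [0.5y] bond c/2=1/32: DF=(158367/160000 − 1/32·(0))/(1+1/32) = 4799/5000 ≈ 0.959800
step 2 [1y] bond c/2=7/200: DF=(402059/400000 − 7/200·(0.959800))/(1+7/200) = 9387/10000 ≈ 0.938700
step 3 [1.5y] zero: DF = P = 9223/10000 ≈ 0.922300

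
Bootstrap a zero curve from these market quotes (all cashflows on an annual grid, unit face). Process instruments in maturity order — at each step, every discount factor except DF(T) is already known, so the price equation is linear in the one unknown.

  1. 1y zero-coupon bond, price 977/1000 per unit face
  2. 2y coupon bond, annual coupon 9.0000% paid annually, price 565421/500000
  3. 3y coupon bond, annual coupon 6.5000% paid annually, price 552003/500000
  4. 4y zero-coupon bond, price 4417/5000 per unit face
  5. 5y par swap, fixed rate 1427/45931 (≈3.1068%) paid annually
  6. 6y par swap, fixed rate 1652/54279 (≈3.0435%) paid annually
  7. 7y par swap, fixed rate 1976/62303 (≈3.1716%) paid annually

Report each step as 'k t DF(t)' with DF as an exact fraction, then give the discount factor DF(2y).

1 1 977/1000
2 2 598/625
3 3 4593/5000
4 4 4417/5000
5 5 8573/10000
6 6 2087/2500
7 7 1003/1250
DF(2y) = 598/625 ≈ 0.956800

step 1 [1y] zero: DF = P = 977/1000 ≈ 0.977000
step 2 [2y] bond c/1=9/100: DF=(565421/500000 − 9/100·(0.977000))/(1+9/100) = 598/625 ≈ 0.956800
step 3 [3y] bond c/1=13/200: DF=(552003/500000 − 13/200·(0.977000+0.956800))/(1+13/200) = 4593/5000 ≈ 0.918600
step 4 [4y] zero: DF = P = 4417/5000 ≈ 0.883400
step 5 [5y] swap r/1=1427/45931: DF=(1 − 1427/45931·(0.977000+0.956800+0.918600+0.883400))/(1+1427/45931) = 8573/10000 ≈ 0.857300
step 6 [6y] swap r/1=1652/54279: DF=(1 − 1652/54279·(0.977000+0.956800+0.918600+0.883400+0.857300))/(1+1652/54279) = 2087/2500 ≈ 0.834800
step 7 [7y] swap r/1=1976/62303: DF=(1 − 1976/62303·(0.977000+0.956800+0.918600+0.883400+0.857300+0.834800))/(1+1976/62303) = 1003/1250 ≈ 0.802400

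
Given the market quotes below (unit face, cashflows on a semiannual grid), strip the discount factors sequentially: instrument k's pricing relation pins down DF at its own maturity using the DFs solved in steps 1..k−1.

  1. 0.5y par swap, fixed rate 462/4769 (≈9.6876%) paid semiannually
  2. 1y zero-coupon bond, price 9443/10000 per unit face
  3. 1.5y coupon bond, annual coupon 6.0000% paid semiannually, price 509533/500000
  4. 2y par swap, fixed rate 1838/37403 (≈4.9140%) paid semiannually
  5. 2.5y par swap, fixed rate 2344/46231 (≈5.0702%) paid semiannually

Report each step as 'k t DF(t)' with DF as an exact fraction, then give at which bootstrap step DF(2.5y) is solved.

1 1/2 4769/5000
2 1 9443/10000
3 3/2 9341/10000
4 2 9081/10000
5 5/2 2207/2500
DF(2.5y) is solved at step 5

step 1 [0.5y] swap r/2=231/4769: DF=(1 − 231/4769·(0))/(1+231/4769) = 4769/5000 ≈ 0.953800
step 2 [1y] zero: DF = P = 9443/10000 ≈ 0.944300
step 3 [1.5y] bond c/2=3/100: DF=(509533/500000 − 3/100·(0.953800+0.944300))/(1+3/100) = 9341/10000 ≈ 0.934100
step 4 [2y] swap r/2=919/37403: DF=(1 − 919/37403·(0.953800+0.944300+0.934100))/(1+919/37403) = 9081/10000 ≈ 0.908100
step 5 [2.5y] swap r/2=1172/46231: DF=(1 − 1172/46231·(0.953800+0.944300+0.934100+0.908100))/(1+1172/46231) = 2207/2500 ≈ 0.882800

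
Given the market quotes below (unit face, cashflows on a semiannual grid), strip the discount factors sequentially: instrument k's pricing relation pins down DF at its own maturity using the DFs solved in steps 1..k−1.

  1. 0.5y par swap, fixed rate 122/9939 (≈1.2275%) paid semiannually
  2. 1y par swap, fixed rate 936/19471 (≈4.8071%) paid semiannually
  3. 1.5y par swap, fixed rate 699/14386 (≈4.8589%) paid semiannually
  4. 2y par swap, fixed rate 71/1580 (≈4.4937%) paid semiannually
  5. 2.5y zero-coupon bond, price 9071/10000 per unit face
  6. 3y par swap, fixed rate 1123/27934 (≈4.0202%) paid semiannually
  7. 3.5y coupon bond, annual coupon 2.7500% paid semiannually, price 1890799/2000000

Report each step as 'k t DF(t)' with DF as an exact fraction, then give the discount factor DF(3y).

step 1 [0.5y] swap r/2=61/9939: DF=(1 − 61/9939·(0))/(1+61/9939) = 9939/10000 ≈ 0.993900
step 2 [1y] swap r/2=468/19471: DF=(1 − 468/19471·(0.993900))/(1+468/19471) = 2383/2500 ≈ 0.953200
step 3 [1.5y] swap r/2=699/28772: DF=(1 − 699/28772·(0.993900+0.953200))/(1+699/28772) = 9301/10000 ≈ 0.930100
step 4 [2y] swap r/2=71/3160: DF=(1 − 71/3160·(0.993900+0.953200+0.930100))/(1+71/3160) = 2287/2500 ≈ 0.914800
step 5 [2.5y] zero: DF = P = 9071/10000 ≈ 0.907100
step 6 [3y] swap r/2=1123/55868: DF=(1 − 1123/55868·(0.993900+0.953200+0.930100+0.914800+0.907100))/(1+1123/55868) = 8877/10000 ≈ 0.887700
step 7 [3.5y] bond c/2=11/800: DF=(1890799/2000000 − 11/800·(0.993900+0.953200+0.930100+0.914800+0.907100+0.887700))/(1+11/800) = 1071/1250 ≈ 0.856800

1 1/2 9939/10000
2 1 2383/2500
3 3/2 9301/10000
4 2 2287/2500
5 5/2 9071/10000
6 3 8877/10000
7 7/2 1071/1250
DF(3y) = 8877/10000 ≈ 0.887700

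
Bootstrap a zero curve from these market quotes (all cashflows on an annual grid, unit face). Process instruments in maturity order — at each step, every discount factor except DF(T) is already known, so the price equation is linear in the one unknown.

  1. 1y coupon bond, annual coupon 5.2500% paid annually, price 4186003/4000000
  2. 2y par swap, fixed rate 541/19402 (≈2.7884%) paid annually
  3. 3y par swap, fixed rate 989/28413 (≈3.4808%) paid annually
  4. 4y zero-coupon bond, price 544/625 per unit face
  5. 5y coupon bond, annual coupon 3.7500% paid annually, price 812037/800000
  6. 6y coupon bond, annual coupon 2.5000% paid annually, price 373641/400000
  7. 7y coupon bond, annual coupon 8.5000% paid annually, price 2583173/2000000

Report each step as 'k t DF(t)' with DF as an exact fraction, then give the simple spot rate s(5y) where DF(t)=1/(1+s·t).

step 1 [1y] bond c/1=21/400: DF=(4186003/4000000 − 21/400·(0))/(1+21/400) = 9943/10000 ≈ 0.994300
step 2 [2y] swap r/1=541/19402: DF=(1 − 541/19402·(0.994300))/(1+541/19402) = 9459/10000 ≈ 0.945900
step 3 [3y] swap r/1=989/28413: DF=(1 − 989/28413·(0.994300+0.945900))/(1+989/28413) = 9011/10000 ≈ 0.901100
step 4 [4y] zero: DF = P = 544/625 ≈ 0.870400
step 5 [5y] bond c/1=3/80: DF=(812037/800000 − 3/80·(0.994300+0.945900+0.901100+0.870400))/(1+3/80) = 4221/5000 ≈ 0.844200
step 6 [6y] bond c/1=1/40: DF=(373641/400000 − 1/40·(0.994300+0.945900+0.901100+0.870400+0.844200))/(1+1/40) = 4001/5000 ≈ 0.800200
step 7 [7y] bond c/1=17/200: DF=(2583173/2000000 − 17/200·(0.994300+0.945900+0.901100+0.870400+0.844200+0.800200))/(1+17/200) = 1927/2500 ≈ 0.770800

1 1 9943/10000
2 2 9459/10000
3 3 9011/10000
4 4 544/625
5 5 4221/5000
6 6 4001/5000
7 7 1927/2500
s(5y) = (1/(4221/5000) − 1)/(5) = 779/21105 ≈ 3.6911%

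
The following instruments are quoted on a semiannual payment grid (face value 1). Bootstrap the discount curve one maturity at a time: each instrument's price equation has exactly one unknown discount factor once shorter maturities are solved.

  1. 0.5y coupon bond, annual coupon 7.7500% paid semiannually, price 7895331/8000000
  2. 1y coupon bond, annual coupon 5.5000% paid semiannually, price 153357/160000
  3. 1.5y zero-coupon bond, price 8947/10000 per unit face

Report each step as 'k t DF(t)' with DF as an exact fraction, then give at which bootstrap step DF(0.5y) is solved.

step 1 [0.5y] bond c/2=31/800: DF=(7895331/8000000 − 31/800·(0))/(1+31/800) = 9501/10000 ≈ 0.950100
step 2 [1y] bond c/2=11/400: DF=(153357/160000 − 11/400·(0.950100))/(1+11/400) = 4537/5000 ≈ 0.907400
step 3 [1.5y] zero: DF = P = 8947/10000 ≈ 0.894700

1 1/2 9501/10000
2 1 4537/5000
3 3/2 8947/10000
DF(0.5y) is solved at step 1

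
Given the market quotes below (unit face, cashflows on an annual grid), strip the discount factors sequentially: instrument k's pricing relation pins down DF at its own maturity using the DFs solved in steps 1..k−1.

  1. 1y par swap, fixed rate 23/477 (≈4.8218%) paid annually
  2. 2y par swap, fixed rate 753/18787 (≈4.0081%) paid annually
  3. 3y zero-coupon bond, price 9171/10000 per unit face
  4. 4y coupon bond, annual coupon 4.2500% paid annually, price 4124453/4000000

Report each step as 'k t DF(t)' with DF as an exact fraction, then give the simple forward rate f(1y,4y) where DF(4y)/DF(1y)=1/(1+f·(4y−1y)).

1 1 477/500
2 2 9247/10000
3 3 9171/10000
4 4 8751/10000
f(1y,4y) = ((477/500)/(8751/10000) − 1)/(3) = 263/8751 ≈ 3.0054%

step 1 [1y] swap r/1=23/477: DF=(1 − 23/477·(0))/(1+23/477) = 477/500 ≈ 0.954000
step 2 [2y] swap r/1=753/18787: DF=(1 − 753/18787·(0.954000))/(1+753/18787) = 9247/10000 ≈ 0.924700
step 3 [3y] zero: DF = P = 9171/10000 ≈ 0.917100
step 4 [4y] bond c/1=17/400: DF=(4124453/4000000 − 17/400·(0.954000+0.924700+0.917100))/(1+17/400) = 8751/10000 ≈ 0.875100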